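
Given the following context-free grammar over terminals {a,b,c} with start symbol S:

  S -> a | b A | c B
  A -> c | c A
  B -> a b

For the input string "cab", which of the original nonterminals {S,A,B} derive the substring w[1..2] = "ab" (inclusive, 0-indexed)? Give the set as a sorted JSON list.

Convert to CNF:
  S -> T0 B | T2 A | a
  A -> T0 A | c
  B -> T1 T2
  T0 -> c
  T1 -> a
  T2 -> b

CYK fill (cells [i..j] with 1 ≤ i ≤ j ≤ 2 only):
  T[1,1] 'a' = {S,T1}  orig:{S}
  T[2,2] 'b' = {T2}  orig:{}
  T[1,2] 'ab' = {B}

Original NTs in T[1,2] deriving "ab": ["B"]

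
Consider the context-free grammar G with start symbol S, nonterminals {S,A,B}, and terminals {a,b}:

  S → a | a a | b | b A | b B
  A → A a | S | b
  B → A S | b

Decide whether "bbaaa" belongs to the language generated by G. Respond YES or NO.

CNF form of G:
  S -> T0 T0 | T1 A | T1 B | a | b
  A -> A T0 | T0 T0 | T1 A | T1 B | a | b
  B -> A S | b
  T0 -> a
  T1 -> b

CYK fill:
  [0..0]={A,B,S,T1}  "b"  orig:{A,B,S}
  [1..1]={A,B,S,T1}  "b"  orig:{A,B,S}
  [2..2]={A,S,T0}  "a"  orig:{A,S}
  [3..3]={A,S,T0}  "a"  orig:{A,S}
  [4..4]={A,S,T0}  "a"  orig:{A,S}
  [0..1]={A,B,S}  "bb"
  [1..2]={A,B,S}  "ba"
  [2..3]={A,B,S}  "aa"
  [3..4]={A,B,S}  "aa"
  [0..2]={A,B,S}  "bba"
  [1..3]={A,B,S}  "baa"
  [2..4]={A,B}  "aaa"
  [0..3]={A,B,S}  "bbaa"
  [1..4]={A,B,S}  "baaa"
  [0..4]={A,B,S}  "bbaaa"

S ∈ T[0,4] ⇒ YES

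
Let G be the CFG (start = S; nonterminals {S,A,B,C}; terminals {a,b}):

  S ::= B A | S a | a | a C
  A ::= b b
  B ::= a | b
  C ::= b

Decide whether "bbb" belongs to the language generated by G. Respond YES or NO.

CNF form of G:
  S -> B A | S T1 | T1 C | a
  A -> T0 T0
  B -> a | b
  C -> b
  T0 -> b
  T1 -> a

CYK fill:
  T[0,0] 'b' = {B,C,T0}  orig:{B,C}
  T[1,1] 'b' = {B,C,T0}  orig:{B,C}
  T[2,2] 'b' = {B,C,T0}  orig:{B,C}
  T[0,1] 'bb' = {A}
  T[1,2] 'bb' = {A}
  T[0,2] 'bbb' = {S}

S ∈ T[0,2] ⇒ YES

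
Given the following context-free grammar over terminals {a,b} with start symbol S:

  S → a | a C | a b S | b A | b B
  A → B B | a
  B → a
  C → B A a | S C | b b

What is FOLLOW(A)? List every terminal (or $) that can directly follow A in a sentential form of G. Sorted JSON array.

FIRST iteration:
[1]
  A via A→a: +{a}
  B via B→a: +{a}
  C via C→B A a: +{a}
  C via C→b b: +{b}
  S via S→a: +{a}
  S via S→b A: +{b}
  FIRST(S)={a,b}  FIRST(A)={a}  FIRST(B)={a}  FIRST(C)={a,b}
[2] (stable)
  FIRST(S)={a,b}  FIRST(A)={a}  FIRST(B)={a}  FIRST(C)={a,b}

FOLLOW sets:
FOLLOW(S) := {$}
[1]
  A→B B: FOLLOW(B) ⊇ FIRST(B) = {a}; new: +{a}
  C→B A a: FOLLOW(A) ⊇ FIRST(a) = {a}; new: +{a}
  C→S C: FOLLOW(S) ⊇ FIRST(C) = {a,b}; new: +{a,b}
  S→a C: FOLLOW(C) ⊇ FOLLOW(S) ⊇ {$,a,b}; new: +{$,a,b}
  S→b A: FOLLOW(A) ⊇ FOLLOW(S) ⊇ {$,a,b}; new: +{$,b}
  S→b B: FOLLOW(B) ⊇ FOLLOW(S) ⊇ {$,a,b}; new: +{$,b}
  S: {$,a,b}  A: {$,a,b}  B: {$,a,b}  C: {$,a,b}
[2] (stable)
  S: {$,a,b}  A: {$,a,b}  B: {$,a,b}  C: {$,a,b}

FOLLOW(A) = ["$", "a", "b"]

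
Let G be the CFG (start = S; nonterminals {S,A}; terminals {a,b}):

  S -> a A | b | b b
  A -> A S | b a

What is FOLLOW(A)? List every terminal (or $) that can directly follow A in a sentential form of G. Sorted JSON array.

Compute FIRST by fixpoint:
pass 1:
  A via A→b a: +{b}
  S via S→a A: +{a}
  S via S→b: +{b}
  S: {a,b}  A: {b}
pass 2: done
  S: {a,b}  A: {b}

FOLLOW sets:
initialize: $ ∈ FOLLOW(S)
[1]
  A→A S: FOLLOW(A) ⊇ FIRST(S) = {a,b}; new: +{a,b}
  A→A S: FOLLOW(S) ⊇ FOLLOW(A) ⊇ {a,b}; new: +{a,b}
  S→a A: FOLLOW(A) ⊇ FOLLOW(S) ⊇ {$,a,b}; new: +{$}
  FOLLOW(S)={$,a,b}  FOLLOW(A)={$,a,b}
[2] (no change)
  FOLLOW(S)={$,a,b}  FOLLOW(A)={$,a,b}

FOLLOW(A) = ["$", "a", "b"]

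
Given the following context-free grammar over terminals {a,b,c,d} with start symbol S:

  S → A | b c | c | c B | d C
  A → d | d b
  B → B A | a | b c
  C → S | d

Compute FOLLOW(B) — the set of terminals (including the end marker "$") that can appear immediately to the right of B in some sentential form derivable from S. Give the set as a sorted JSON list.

FIRST iteration:
iter 1:
  A via A→d: +{d}
  B via B→a: +{a}
  B via B→b c: +{b}
  C via C→d: +{d}
  S via S→A: +{d}
  S via S→b c: +{b}
  S via S→c: +{c}
  FIRST(S)={b,c,d}  FIRST(A)={d}  FIRST(B)={a,b}  FIRST(C)={d}
iter 2:
  C via C→S: +{b,c}
  FIRST(S)={b,c,d}  FIRST(A)={d}  FIRST(B)={a,b}  FIRST(C)={b,c,d}
iter 3: — fixpoint
  FIRST(S)={b,c,d}  FIRST(A)={d}  FIRST(B)={a,b}  FIRST(C)={b,c,d}

Compute FOLLOW by fixpoint:
FOLLOW(S) := {$}
pass 1:
  B→B A: FOLLOW(B) ⊇ FIRST(A) = {d}; new: +{d}
  B→B A: FOLLOW(A) ⊇ FOLLOW(B) ⊇ {d}; new: +{d}
  S→A: FOLLOW(A) ⊇ FOLLOW(S) ⊇ {$}; new: +{$}
  S→c B: FOLLOW(B) ⊇ FOLLOW(S) ⊇ {$}; new: +{$}
  S→d C: FOLLOW(C) ⊇ FOLLOW(S) ⊇ {$}; new: +{$}
  FOLLOW[S]={$}  FOLLOW[A]={$,d}  FOLLOW[B]={$,d}  FOLLOW[C]={$}
pass 2: done
  FOLLOW[S]={$}  FOLLOW[A]={$,d}  FOLLOW[B]={$,d}  FOLLOW[C]={$}

FOLLOW(B) = ["$", "d"]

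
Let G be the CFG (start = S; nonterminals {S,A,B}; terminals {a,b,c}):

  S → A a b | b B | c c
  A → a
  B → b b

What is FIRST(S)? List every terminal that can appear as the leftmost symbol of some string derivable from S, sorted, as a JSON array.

FIRST sets, iterate to fixpoint:
pass 1:
  A via A→a: +{a}
  B via B→b b: +{b}
  S via S→A a b: +{a}
  S via S→b B: +{b}
  S via S→c c: +{c}
  FIRST[S]={a,b,c}  FIRST[A]={a}  FIRST[B]={b}
pass 2: done
  FIRST[S]={a,b,c}  FIRST[A]={a}  FIRST[B]={b}

FIRST(S) = ["a", "b", "c"]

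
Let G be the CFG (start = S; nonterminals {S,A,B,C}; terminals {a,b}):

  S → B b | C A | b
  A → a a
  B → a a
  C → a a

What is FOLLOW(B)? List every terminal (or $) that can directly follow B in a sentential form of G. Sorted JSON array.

Compute FIRST by fixpoint:
pass 1:
  A via A→a a: +{a}
  B via B→a a: +{a}
  C via C→a a: +{a}
  S via S→B b: +{a}
  S via S→b: +{b}
  S: {a,b}  A: {a}  B: {a}  C: {a}
pass 2: (stable)
  S: {a,b}  A: {a}  B: {a}  C: {a}

FOLLOW sets:
initialize: $ ∈ FOLLOW(S)
iter 1:
  S→B b: FOLLOW(B) ⊇ FIRST(b) = {b}; new: +{b}
  S→C A: FOLLOW(C) ⊇ FIRST(A) = {a}; new: +{a}
  S→C A: FOLLOW(A) ⊇ FOLLOW(S) ⊇ {$}; new: +{$}
  FOLLOW[S]={$}  FOLLOW[A]={$}  FOLLOW[B]={b}  FOLLOW[C]={a}
iter 2: done
  FOLLOW[S]={$}  FOLLOW[A]={$}  FOLLOW[B]={b}  FOLLOW[C]={a}

FOLLOW(B) = ["b"]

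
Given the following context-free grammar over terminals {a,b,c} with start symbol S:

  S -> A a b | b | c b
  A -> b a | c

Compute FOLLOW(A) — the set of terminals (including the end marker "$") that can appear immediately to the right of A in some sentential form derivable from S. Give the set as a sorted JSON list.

Compute FIRST by fixpoint:
round 1:
  A via A→b a: +{b}
  A via A→c: +{c}
  S via S→A a b: +{b,c}
  FIRST[S]={b,c}  FIRST[A]={b,c}
round 2: (no change)
  FIRST[S]={b,c}  FIRST[A]={b,c}

FOLLOW sets:
seed FOLLOW(S) with $
[1]
  S→A a b: FOLLOW(A) ⊇ FIRST(a) = {a}; new: +{a}
  FOLLOW(S)={$}  FOLLOW(A)={a}
[2] done
  FOLLOW(S)={$}  FOLLOW(A)={a}

FOLLOW(A) = ["a"]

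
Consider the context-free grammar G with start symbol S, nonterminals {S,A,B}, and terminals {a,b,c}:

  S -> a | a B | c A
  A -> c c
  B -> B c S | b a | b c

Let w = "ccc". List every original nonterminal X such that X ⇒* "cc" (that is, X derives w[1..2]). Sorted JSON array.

CNF form of G:
  S -> T0 A | T2 B | a
  A -> T0 T0
  B -> B X3 | T1 T0 | T1 T2
  T0 -> c
  T1 -> b
  T2 -> a
  X3 -> T0 S

CYK fill (cells [i..j] with 1 ≤ i ≤ j ≤ 2 only):
  T[1,1] 'c' = {T0}  orig:{}
  T[2,2] 'c' = {T0}  orig:{}
  T[1,2] 'cc' = {A}

Original NTs in T[1,2] deriving "cc": ["A"]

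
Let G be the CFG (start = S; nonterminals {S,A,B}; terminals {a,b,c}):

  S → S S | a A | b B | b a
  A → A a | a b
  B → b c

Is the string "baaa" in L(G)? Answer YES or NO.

Convert to CNF:
  S -> S S | T0 A | T1 B | T1 T0
  A -> A T0 | T0 T1
  B -> T1 T2
  T0 -> a
  T1 -> b
  T2 -> c

CYK table (by increasing span):
  [0..0]={T1}  "b"  orig:{}
  [1..1]={T0}  "a"  orig:{}
  [2..2]={T0}  "a"  orig:{}
  [3..3]={T0}  "a"  orig:{}
  [0..1]={S}  "ba"
  [1..2]=∅  "aa"
  [2..3]=∅  "aa"
  [0..2]=∅  "baa"
  [1..3]=∅  "aaa"
  [0..3]=∅  "baaa"

S ∉ T[0,3] ⇒ NO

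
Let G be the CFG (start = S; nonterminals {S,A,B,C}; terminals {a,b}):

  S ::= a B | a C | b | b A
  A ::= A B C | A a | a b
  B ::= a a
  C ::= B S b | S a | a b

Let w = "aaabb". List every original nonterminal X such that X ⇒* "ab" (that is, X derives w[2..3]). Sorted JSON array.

Convert to CNF:
  S -> T0 B | T0 C | T1 A | b
  A -> A T0 | A X2 | T0 T1
  B -> T0 T0
  C -> B X3 | S T0 | T0 T1
  T0 -> a
  T1 -> b
  X2 -> B C
  X3 -> S T1

Fill CYK table bottom-up (cells [i..j] with 2 ≤ i ≤ j ≤ 3 only):
  T[2,2] 'a' = {T0}  orig:{}
  T[3,3] 'b' = {S,T1}  orig:{S}
  T[2,3] 'ab' = {A,C}

Original NTs in T[2,3] deriving "ab": ["A", "C"]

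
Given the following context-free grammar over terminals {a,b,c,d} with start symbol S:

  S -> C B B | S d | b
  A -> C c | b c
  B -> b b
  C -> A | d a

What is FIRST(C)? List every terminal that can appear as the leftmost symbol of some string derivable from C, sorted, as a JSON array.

FIRST iteration:
pass 1:
  A via A→b c: +{b}
  B via B→b b: +{b}
  C via C→A: +{b}
  C via C→d a: +{d}
  S via S→C B B: +{b,d}
  S: {b,d}  A: {b}  B: {b}  C: {b,d}
pass 2:
  A via A→C c: +{d}
  S: {b,d}  A: {b,d}  B: {b}  C: {b,d}
pass 3: — fixpoint
  S: {b,d}  A: {b,d}  B: {b}  C: {b,d}

FIRST(C) = ["b", "d"]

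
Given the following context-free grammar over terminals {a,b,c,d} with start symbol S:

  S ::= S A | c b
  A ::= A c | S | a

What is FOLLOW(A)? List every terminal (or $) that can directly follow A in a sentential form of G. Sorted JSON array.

FIRST sets, iterate to fixpoint:
round 1:
  A via A→a: +{a}
  S via S→c b: +{c}
  FIRST[S]={c}  FIRST[A]={a}
round 2:
  A via A→S: +{c}
  FIRST[S]={c}  FIRST[A]={a,c}
round 3: (stable)
  FIRST[S]={c}  FIRST[A]={a,c}

FOLLOW iteration:
initialize: $ ∈ FOLLOW(S)
iter 1:
  A→A c: FOLLOW(A) ⊇ FIRST(c) = {c}; new: +{c}
  A→S: FOLLOW(S) ⊇ FOLLOW(A) ⊇ {c}; new: +{c}
  S→S A: FOLLOW(S) ⊇ FIRST(A) = {a,c}; new: +{a}
  S→S A: FOLLOW(A) ⊇ FOLLOW(S) ⊇ {$,a,c}; new: +{$,a}
  FOLLOW[S]={$,a,c}  FOLLOW[A]={$,a,c}
iter 2: (stable)
  FOLLOW[S]={$,a,c}  FOLLOW[A]={$,a,c}

FOLLOW(A) = ["$", "a", "c"]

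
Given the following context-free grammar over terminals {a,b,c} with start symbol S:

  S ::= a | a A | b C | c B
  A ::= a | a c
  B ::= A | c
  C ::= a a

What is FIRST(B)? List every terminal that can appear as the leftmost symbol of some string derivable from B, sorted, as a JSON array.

FIRST sets, iterate to fixpoint:
iter 1:
  A via A→a: +{a}
  B via B→A: +{a}
  B via B→c: +{c}
  C via C→a a: +{a}
  S via S→a: +{a}
  S via S→b C: +{b}
  S via S→c B: +{c}
  FIRST(S)={a,b,c}  FIRST(A)={a}  FIRST(B)={a,c}  FIRST(C)={a}
iter 2: done
  FIRST(S)={a,b,c}  FIRST(A)={a}  FIRST(B)={a,c}  FIRST(C)={a}

FIRST(B) = ["a", "c"]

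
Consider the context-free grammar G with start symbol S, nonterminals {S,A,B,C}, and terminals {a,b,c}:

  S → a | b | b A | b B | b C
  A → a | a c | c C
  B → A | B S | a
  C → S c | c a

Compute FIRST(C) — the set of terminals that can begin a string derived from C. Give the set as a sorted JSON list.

FIRST sets, iterate to fixpoint:
pass 1:
  A via A→a: +{a}
  A via A→c C: +{c}
  B via B→A: +{a,c}
  C via C→c a: +{c}
  S via S→a: +{a}
  S via S→b: +{b}
  FIRST[S]={a,b}  FIRST[A]={a,c}  FIRST[B]={a,c}  FIRST[C]={c}
pass 2:
  C via C→S c: +{a,b}
  FIRST[S]={a,b}  FIRST[A]={a,c}  FIRST[B]={a,c}  FIRST[C]={a,b,c}
pass 3: (no change)
  FIRST[S]={a,b}  FIRST[A]={a,c}  FIRST[B]={a,c}  FIRST[C]={a,b,c}

FIRST(C) = ["a", "b", "c"]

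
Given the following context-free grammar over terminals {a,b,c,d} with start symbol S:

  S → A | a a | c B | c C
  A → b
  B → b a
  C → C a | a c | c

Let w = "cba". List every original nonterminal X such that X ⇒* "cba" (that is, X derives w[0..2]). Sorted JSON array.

Convert to CNF:
  S -> T1 T1 | T2 B | T2 C | b
  A -> b
  B -> T0 T1
  C -> C T1 | T1 T2 | c
  T0 -> b
  T1 -> a
  T2 -> c

CYK fill (cells [i..j] with 0 ≤ i ≤ j ≤ 2 only):
  [0..0]={C,T2}  "c"  orig:{C}
  [1..1]={A,S,T0}  "b"  orig:{A,S}
  [2..2]={T1}  "a"  orig:{}
  [0..1]=∅  "cb"
  [1..2]={B}  "ba"
  [0..2]={S}  "cba"

Original NTs in T[0,2] deriving "cba": ["S"]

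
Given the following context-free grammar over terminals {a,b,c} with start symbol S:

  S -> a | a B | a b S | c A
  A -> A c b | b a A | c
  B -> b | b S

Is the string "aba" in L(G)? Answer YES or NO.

CNF form of G:
  S -> T0 A | T2 B | T2 X5 | a
  A -> A X3 | T1 X4 | c
  B -> T1 S | b
  T0 -> c
  T1 -> b
  T2 -> a
  X3 -> T0 T1
  X4 -> T2 A
  X5 -> T1 S

CYK fill:
  [0..0]={S,T2}  "a"  orig:{S}
  [1..1]={B,T1}  "b"  orig:{B}
  [2..2]={S,T2}  "a"  orig:{S}
  [0..1]={S}  "ab"
  [1..2]={B,X5}  "ba"  orig:{B}
  [0..2]={S}  "aba"

S ∈ T[0,2] ⇒ YES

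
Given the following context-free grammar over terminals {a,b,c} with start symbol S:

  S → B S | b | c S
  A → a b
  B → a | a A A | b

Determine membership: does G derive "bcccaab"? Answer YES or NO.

CNF form of G:
  S -> B S | T2 S | b
  A -> T0 T1
  B -> T0 X3 | a | b
  T0 -> a
  T1 -> b
  T2 -> c
  X3 -> A A

CYK table (by increasing span):
  cell(0,0) b: {B,S,T1}  orig:{B,S}
  cell(1,1) c: {T2}  orig:{}
  cell(2,2) c: {T2}  orig:{}
  cell(3,3) c: {T2}  orig:{}
  cell(4,4) a: {B,T0}  orig:{B}
  cell(5,5) a: {B,T0}  orig:{B}
  cell(6,6) b: {B,S,T1}  orig:{B,S}
  cell(0,1) bc: ∅
  cell(1,2) cc: ∅
  cell(2,3) cc: ∅
  cell(3,4) ca: ∅
  cell(4,5) aa: ∅
  cell(5,6) ab: {A,S}
  cell(0,2) bcc: ∅
  cell(1,3) ccc: ∅
  cell(2,4) cca: ∅
  cell(3,5) caa: ∅
  cell(4,6) aab: {S}
  cell(0,3) bccc: ∅
  cell(1,4) ccca: ∅
  cell(2,5) ccaa: ∅
  cell(3,6) caab: {S}
  cell(0,4) bccca: ∅
  cell(1,5) cccaa: ∅
  cell(2,6) ccaab: {S}
  cell(0,5) bcccaa: ∅
  cell(1,6) cccaab: {S}
  cell(0,6) bcccaab: {S}

S ∈ T[0,6] ⇒ YES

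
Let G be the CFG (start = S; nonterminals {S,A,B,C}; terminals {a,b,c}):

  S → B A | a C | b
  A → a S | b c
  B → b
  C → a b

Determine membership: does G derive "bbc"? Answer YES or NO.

CNF form of G:
  S -> B A | T0 C | b
  A -> T0 S | T1 T2
  B -> b
  C -> T0 T1
  T0 -> a
  T1 -> b
  T2 -> c

CYK table (by increasing span):
  T[0,0] 'b' = {B,S,T1}  orig:{B,S}
  T[1,1] 'b' = {B,S,T1}  orig:{B,S}
  T[2,2] 'c' = {T2}  orig:{}
  T[0,1] 'bb' = ∅
  T[1,2] 'bc' = {A}
  T[0,2] 'bbc' = {S}

S ∈ T[0,2] ⇒ YES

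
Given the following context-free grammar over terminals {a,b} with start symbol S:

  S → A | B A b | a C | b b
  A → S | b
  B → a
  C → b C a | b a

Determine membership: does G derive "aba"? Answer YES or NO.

Convert to CNF:
  S -> B X4 | T0 T0 | T1 C | b
  A -> B X2 | T0 T0 | T1 C | b
  B -> a
  C -> T0 T1 | T0 X3
  T0 -> b
  T1 -> a
  X2 -> A T0
  X3 -> C T1
  X4 -> A T0

CYK fill:
  cell(0,0) a: {B,T1}  orig:{B}
  cell(1,1) b: {A,S,T0}  orig:{A,S}
  cell(2,2) a: {B,T1}  orig:{B}
  cell(0,1) ab: ∅
  cell(1,2) ba: {C}
  cell(0,2) aba: {A,S}

S ∈ T[0,2] ⇒ YES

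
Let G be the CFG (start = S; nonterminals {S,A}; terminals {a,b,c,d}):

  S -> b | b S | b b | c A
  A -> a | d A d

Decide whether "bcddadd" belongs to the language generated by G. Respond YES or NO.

CNF form of G:
  S -> T1 S | T1 T1 | T2 A | b
  A -> T0 X3 | a
  T0 -> d
  T1 -> b
  T2 -> c
  X3 -> A T0

Fill CYK table bottom-up:
  cell(0,0) b: {S,T1}  orig:{S}
  cell(1,1) c: {T2}  orig:{}
  cell(2,2) d: {T0}  orig:{}
  cell(3,3) d: {T0}  orig:{}
  cell(4,4) a: {A}
  cell(5,5) d: {T0}  orig:{}
  cell(6,6) d: {T0}  orig:{}
  cell(0,1) bc: ∅
  cell(1,2) cd: ∅
  cell(2,3) dd: ∅
  cell(3,4) da: ∅
  cell(4,5) ad: {X3}  orig:{}
  cell(5,6) dd: ∅
  cell(0,2) bcd: ∅
  cell(1,3) cdd: ∅
  cell(2,4) dda: ∅
  cell(3,5) dad: {A}
  cell(4,6) add: ∅
  cell(0,3) bcdd: ∅
  cell(1,4) cdda: ∅
  cell(2,5) ddad: ∅
  cell(3,6) dadd: {X3}  orig:{}
  cell(0,4) bcdda: ∅
  cell(1,5) cddad: ∅
  cell(2,6) ddadd: {A}
  cell(0,5) bcddad: ∅
  cell(1,6) cddadd: {S}
  cell(0,6) bcddadd: {S}

S ∈ T[0,6] ⇒ YES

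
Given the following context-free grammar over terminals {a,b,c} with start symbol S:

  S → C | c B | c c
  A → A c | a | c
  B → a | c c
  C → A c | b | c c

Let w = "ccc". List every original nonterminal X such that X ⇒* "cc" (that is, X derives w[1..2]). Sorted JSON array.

CNF form of G:
  S -> A T0 | T0 B | T0 T0 | b
  A -> A T0 | a | c
  B -> T0 T0 | a
  C -> A T0 | T0 T0 | b
  T0 -> c

CYK table (by increasing span) (cells [i..j] with 1 ≤ i ≤ j ≤ 2 only):
  [1..1]={A,T0}  "c"  orig:{A}
  [2..2]={A,T0}  "c"  orig:{A}
  [1..2]={A,B,C,S}  "cc"

Original NTs in T[1,2] deriving "cc": ["A", "B", "C", "S"]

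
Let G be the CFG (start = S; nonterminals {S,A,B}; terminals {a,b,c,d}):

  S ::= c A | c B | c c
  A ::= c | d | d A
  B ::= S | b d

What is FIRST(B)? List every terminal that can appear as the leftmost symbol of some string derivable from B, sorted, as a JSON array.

Compute FIRST by fixpoint:
round 1:
  A via A→c: +{c}
  A via A→d: +{d}
  B via B→b d: +{b}
  S via S→c A: +{c}
  FIRST[S]={c}  FIRST[A]={c,d}  FIRST[B]={b}
round 2:
  B via B→S: +{c}
  FIRST[S]={c}  FIRST[A]={c,d}  FIRST[B]={b,c}
round 3: (no change)
  FIRST[S]={c}  FIRST[A]={c,d}  FIRST[B]={b,c}

FIRST(B) = ["b", "c"]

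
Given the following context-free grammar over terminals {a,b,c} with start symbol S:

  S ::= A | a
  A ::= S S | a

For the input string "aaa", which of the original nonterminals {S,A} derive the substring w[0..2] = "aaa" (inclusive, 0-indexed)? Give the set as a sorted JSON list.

Convert to CNF:
  S -> S S | a
  A -> S S | a

CYK fill, restricted to cells inside w[0..2]:
  T[0,0] 'a' = {A,S}
  T[1,1] 'a' = {A,S}
  T[2,2] 'a' = {A,S}
  T[0,1] 'aa' = {A,S}
  T[1,2] 'aa' = {A,S}
  T[0,2] 'aaa' = {A,S}

Original NTs in T[0,2] deriving "aaa": ["A", "S"]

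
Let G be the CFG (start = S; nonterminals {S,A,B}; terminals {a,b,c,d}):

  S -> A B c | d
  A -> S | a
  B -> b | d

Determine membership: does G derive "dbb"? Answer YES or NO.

Convert to CNF:
  S -> A X2 | d
  A -> A X1 | a | d
  B -> b | d
  T0 -> c
  X1 -> B T0
  X2 -> B T0

Fill CYK table bottom-up:
  T[0,0] 'd' = {A,B,S}
  T[1,1] 'b' = {B}
  T[2,2] 'b' = {B}
  T[0,1] 'db' = ∅
  T[1,2] 'bb' = ∅
  T[0,2] 'dbb' = ∅

S ∉ T[0,2] ⇒ NO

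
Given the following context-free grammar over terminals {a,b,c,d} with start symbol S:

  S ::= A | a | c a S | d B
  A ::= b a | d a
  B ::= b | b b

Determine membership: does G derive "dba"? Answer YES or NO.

CNF form of G:
  S -> T0 T1 | T2 B | T2 T1 | T3 X4 | a
  A -> T0 T1 | T2 T1
  B -> T0 T0 | b
  T0 -> b
  T1 -> a
  T2 -> d
  T3 -> c
  X4 -> T1 S

CYK fill:
  [0..0]={T2}  "d"  orig:{}
  [1..1]={B,T0}  "b"  orig:{B}
  [2..2]={S,T1}  "a"  orig:{S}
  [0..1]={S}  "db"
  [1..2]={A,S}  "ba"
  [0..2]=∅  "dba"

S ∉ T[0,2] ⇒ NO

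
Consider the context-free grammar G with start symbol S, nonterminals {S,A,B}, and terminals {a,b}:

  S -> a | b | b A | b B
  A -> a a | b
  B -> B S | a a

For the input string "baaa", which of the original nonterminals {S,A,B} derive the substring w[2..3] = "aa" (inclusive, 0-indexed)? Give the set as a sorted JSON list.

Convert to CNF:
  S -> T1 A | T1 B | a | b
  A -> T0 T0 | b
  B -> B S | T0 T0
  T0 -> a
  T1 -> b

CYK table (by increasing span), restricted to cells inside w[2..3]:
  T[2,2] 'a' = {S,T0}  orig:{S}
  T[3,3] 'a' = {S,T0}  orig:{S}
  T[2,3] 'aa' = {A,B}

Original NTs in T[2,3] deriving "aa": ["A", "B"]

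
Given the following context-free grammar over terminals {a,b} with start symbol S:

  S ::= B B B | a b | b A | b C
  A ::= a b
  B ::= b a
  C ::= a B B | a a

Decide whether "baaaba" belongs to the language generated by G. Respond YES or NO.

Convert to CNF:
  S -> B X3 | T0 T1 | T1 A | T1 C
  A -> T0 T1
  B -> T1 T0
  C -> T0 T0 | T0 X2
  T0 -> a
  T1 -> b
  X2 -> B B
  X3 -> B B

Fill CYK table bottom-up:
  [0..0]={T1}  "b"  orig:{}
  [1..1]={T0}  "a"  orig:{}
  [2..2]={T0}  "a"  orig:{}
  [3..3]={T0}  "a"  orig:{}
  [4..4]={T1}  "b"  orig:{}
  [5..5]={T0}  "a"  orig:{}
  [0..1]={B}  "ba"
  [1..2]={C}  "aa"
  [2..3]={C}  "aa"
  [3..4]={A,S}  "ab"
  [4..5]={B}  "ba"
  [0..2]={S}  "baa"
  [1..3]=∅  "aaa"
  [2..4]=∅  "aab"
  [3..5]=∅  "aba"
  [0..3]=∅  "baaa"
  [1..4]=∅  "aaab"
  [2..5]=∅  "aaba"
  [0..4]=∅  "baaab"
  [1..5]=∅  "aaaba"
  [0..5]=∅  "baaaba"

S ∉ T[0,5] ⇒ NO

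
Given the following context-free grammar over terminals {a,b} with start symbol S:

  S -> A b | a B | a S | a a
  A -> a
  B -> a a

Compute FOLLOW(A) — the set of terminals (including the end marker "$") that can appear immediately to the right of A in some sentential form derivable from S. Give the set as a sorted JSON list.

FIRST sets, iterate to fixpoint:
round 1:
  A via A→a: +{a}
  B via B→a a: +{a}
  S via S→A b: +{a}
  S: {a}  A: {a}  B: {a}
round 2: (no change)
  S: {a}  A: {a}  B: {a}

FOLLOW sets:
seed FOLLOW(S) with $
iter 1:
  S→A b: FOLLOW(A) ⊇ FIRST(b) = {b}; new: +{b}
  S→a B: FOLLOW(B) ⊇ FOLLOW(S) ⊇ {$}; new: +{$}
  FOLLOW[S]={$}  FOLLOW[A]={b}  FOLLOW[B]={$}
iter 2: done
  FOLLOW[S]={$}  FOLLOW[A]={b}  FOLLOW[B]={$}

FOLLOW(A) = ["b"]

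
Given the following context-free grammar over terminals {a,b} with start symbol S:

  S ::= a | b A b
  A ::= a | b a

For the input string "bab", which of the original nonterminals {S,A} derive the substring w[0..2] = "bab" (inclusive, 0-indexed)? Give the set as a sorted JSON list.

CNF form of G:
  S -> T0 X2 | a
  A -> T0 T1 | a
  T0 -> b
  T1 -> a
  X2 -> A T0

Fill CYK table bottom-up (cells [i..j] with 0 ≤ i ≤ j ≤ 2 only):
  T[0,0] 'b' = {T0}  orig:{}
  T[1,1] 'a' = {A,S,T1}  orig:{A,S}
  T[2,2] 'b' = {T0}  orig:{}
  T[0,1] 'ba' = {A}
  T[1,2] 'ab' = {X2}  orig:{}
  T[0,2] 'bab' = {S,X2}  orig:{S}

Original NTs in T[0,2] deriving "bab": ["S"]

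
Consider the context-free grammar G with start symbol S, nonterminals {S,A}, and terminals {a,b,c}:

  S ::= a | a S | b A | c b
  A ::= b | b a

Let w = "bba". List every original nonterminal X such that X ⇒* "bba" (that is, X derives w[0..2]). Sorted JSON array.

Convert to CNF:
  S -> T0 A | T1 S | T2 T0 | a
  A -> T0 T1 | b
  T0 -> b
  T1 -> a
  T2 -> c

CYK table (by increasing span) — only the sub-triangle for w[0..2]:
  [0..0]={A,T0}  "b"  orig:{A}
  [1..1]={A,T0}  "b"  orig:{A}
  [2..2]={S,T1}  "a"  orig:{S}
  [0..1]={S}  "bb"
  [1..2]={A}  "ba"
  [0..2]={S}  "bba"

Original NTs in T[0,2] deriving "bba": ["S"]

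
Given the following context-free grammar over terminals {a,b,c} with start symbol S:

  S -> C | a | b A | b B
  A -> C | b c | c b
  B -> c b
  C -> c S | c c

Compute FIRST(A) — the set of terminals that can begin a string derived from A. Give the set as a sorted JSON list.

FIRST iteration:
iter 1:
  A via A→b c: +{b}
  A via A→c b: +{c}
  B via B→c b: +{c}
  C via C→c S: +{c}
  S via S→C: +{c}
  S via S→a: +{a}
  S via S→b A: +{b}
  FIRST[S]={a,b,c}  FIRST[A]={b,c}  FIRST[B]={c}  FIRST[C]={c}
iter 2: (stable)
  FIRST[S]={a,b,c}  FIRST[A]={b,c}  FIRST[B]={c}  FIRST[C]={c}

FIRST(A) = ["b", "c"]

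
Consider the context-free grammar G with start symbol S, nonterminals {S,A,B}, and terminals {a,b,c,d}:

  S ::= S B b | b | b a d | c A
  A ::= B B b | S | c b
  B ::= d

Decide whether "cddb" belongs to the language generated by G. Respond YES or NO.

Convert to CNF:
  S -> S X7 | T0 X8 | T3 A | b
  A -> B X4 | S X5 | T0 X6 | T3 A | T3 T0 | b
  B -> d
  T0 -> b
  T1 -> a
  T2 -> d
  T3 -> c
  X4 -> B T0
  X5 -> B T0
  X6 -> T1 T2
  X7 -> B T0
  X8 -> T1 T2

CYK fill:
  T[0,0] 'c' = {T3}  orig:{}
  T[1,1] 'd' = {B,T2}  orig:{B}
  T[2,2] 'd' = {B,T2}  orig:{B}
  T[3,3] 'b' = {A,S,T0}  orig:{A,S}
  T[0,1] 'cd' = ∅
  T[1,2] 'dd' = ∅
  T[2,3] 'db' = {X4,X5,X7}  orig:{}
  T[0,2] 'cdd' = ∅
  T[1,3] 'ddb' = {A}
  T[0,3] 'cddb' = {A,S}

S ∈ T[0,3] ⇒ YES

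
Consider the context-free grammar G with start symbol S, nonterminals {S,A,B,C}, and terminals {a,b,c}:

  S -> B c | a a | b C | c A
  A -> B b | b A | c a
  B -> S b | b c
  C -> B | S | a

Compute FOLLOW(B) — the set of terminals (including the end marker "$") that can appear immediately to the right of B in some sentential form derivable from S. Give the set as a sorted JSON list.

Compute FIRST by fixpoint:
iter 1:
  A via A→b A: +{b}
  A via A→c a: +{c}
  B via B→b c: +{b}
  C via C→B: +{b}
  C via C→a: +{a}
  S via S→B c: +{b}
  S via S→a a: +{a}
  S via S→c A: +{c}
  FIRST(S)={a,b,c}  FIRST(A)={b,c}  FIRST(B)={b}  FIRST(C)={a,b}
iter 2:
  B via B→S b: +{a,c}
  C via C→B: +{c}
  FIRST(S)={a,b,c}  FIRST(A)={b,c}  FIRST(B)={a,b,c}  FIRST(C)={a,b,c}
iter 3:
  A via A→B b: +{a}
  FIRST(S)={a,b,c}  FIRST(A)={a,b,c}  FIRST(B)={a,b,c}  FIRST(C)={a,b,c}
iter 4: (no change)
  FIRST(S)={a,b,c}  FIRST(A)={a,b,c}  FIRST(B)={a,b,c}  FIRST(C)={a,b,c}

FOLLOW sets:
FOLLOW(S) := {$}
pass 1:
  A→B b: FOLLOW(B) ⊇ FIRST(b) = {b}; new: +{b}
  B→S b: FOLLOW(S) ⊇ FIRST(b) = {b}; new: +{b}
  S→B c: FOLLOW(B) ⊇ FIRST(c) = {c}; new: +{c}
  S→b C: FOLLOW(C) ⊇ FOLLOW(S) ⊇ {$,b}; new: +{$,b}
  S→c A: FOLLOW(A) ⊇ FOLLOW(S) ⊇ {$,b}; new: +{$,b}
  FOLLOW[S]={$,b}  FOLLOW[A]={$,b}  FOLLOW[B]={b,c}  FOLLOW[C]={$,b}
pass 2:
  C→B: FOLLOW(B) ⊇ FOLLOW(C) ⊇ {$,b}; new: +{$}
  FOLLOW[S]={$,b}  FOLLOW[A]={$,b}  FOLLOW[B]={$,b,c}  FOLLOW[C]={$,b}
pass 3: (no change)
  FOLLOW[S]={$,b}  FOLLOW[A]={$,b}  FOLLOW[B]={$,b,c}  FOLLOW[C]={$,b}

FOLLOW(B) = ["$", "b", "c"]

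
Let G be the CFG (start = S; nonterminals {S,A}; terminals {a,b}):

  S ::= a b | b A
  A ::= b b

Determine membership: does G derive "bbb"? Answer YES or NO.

Convert to CNF:
  S -> T0 A | T1 T0
  A -> T0 T0
  T0 -> b
  T1 -> a

Fill CYK table bottom-up:
  cell(0,0) b: {T0}  orig:{}
  cell(1,1) b: {T0}  orig:{}
  cell(2,2) b: {T0}  orig:{}
  cell(0,1) bb: {A}
  cell(1,2) bb: {A}
  cell(0,2) bbb: {S}

S ∈ T[0,2] ⇒ YES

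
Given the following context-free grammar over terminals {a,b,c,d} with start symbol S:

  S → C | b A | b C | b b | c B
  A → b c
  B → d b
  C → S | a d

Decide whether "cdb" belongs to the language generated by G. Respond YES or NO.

CNF form of G:
  S -> T0 A | T0 C | T0 T0 | T1 B | T3 T2
  A -> T0 T1
  B -> T2 T0
  C -> T0 A | T0 C | T0 T0 | T1 B | T3 T2
  T0 -> b
  T1 -> c
  T2 -> d
  T3 -> a

CYK fill:
  T[0,0] 'c' = {T1}  orig:{}
  T[1,1] 'd' = {T2}  orig:{}
  T[2,2] 'b' = {T0}  orig:{}
  T[0,1] 'cd' = ∅
  T[1,2] 'db' = {B}
  T[0,2] 'cdb' = {C,S}

S ∈ T[0,2] ⇒ YES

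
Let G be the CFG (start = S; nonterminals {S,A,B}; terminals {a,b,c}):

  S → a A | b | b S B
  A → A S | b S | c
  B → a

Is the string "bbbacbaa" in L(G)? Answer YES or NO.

CNF form of G:
  S -> T0 X2 | T1 A | b
  A -> A S | T0 S | c
  B -> a
  T0 -> b
  T1 -> a
  X2 -> S B

CYK fill:
  [0..0]={S,T0}  "b"  orig:{S}
  [1..1]={S,T0}  "b"  orig:{S}
  [2..2]={S,T0}  "b"  orig:{S}
  [3..3]={B,T1}  "a"  orig:{B}
  [4..4]={A}  "c"
  [5..5]={S,T0}  "b"  orig:{S}
  [6..6]={B,T1}  "a"  orig:{B}
  [7..7]={B,T1}  "a"  orig:{B}
  [0..1]={A}  "bb"
  [1..2]={A}  "bb"
  [2..3]={X2}  "ba"  orig:{}
  [3..4]={S}  "ac"
  [4..5]={A}  "cb"
  [5..6]={X2}  "ba"  orig:{}
  [6..7]=∅  "aa"
  [0..2]={A}  "bbb"
  [1..3]={S}  "bba"
  [2..4]={A}  "bac"
  [3..5]={S}  "acb"
  [4..6]=∅  "cba"
  [5..7]=∅  "baa"
  [0..3]={A}  "bbba"
  [1..4]={A}  "bbac"
  [2..5]={A}  "bacb"
  [3..6]={X2}  "acba"  orig:{}
  [4..7]=∅  "cbaa"
  [0..4]={A}  "bbbac"
  [1..5]={A}  "bbacb"
  [2..6]={S}  "bacba"
  [3..7]=∅  "acbaa"
  [0..5]={A}  "bbbacb"
  [1..6]={A}  "bbacba"
  [2..7]={X2}  "bacbaa"  orig:{}
  [0..6]={A}  "bbbacba"
  [1..7]={S}  "bbacbaa"
  [0..7]={A}  "bbbacbaa"

S ∉ T[0,7] ⇒ NO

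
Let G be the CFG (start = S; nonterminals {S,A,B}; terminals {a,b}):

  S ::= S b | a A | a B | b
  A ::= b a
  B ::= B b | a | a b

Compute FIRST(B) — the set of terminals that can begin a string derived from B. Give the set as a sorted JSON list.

FIRST iteration:
[1]
  A via A→b a: +{b}
  B via B→a: +{a}
  S via S→a A: +{a}
  S via S→b: +{b}
  FIRST(S)={a,b}  FIRST(A)={b}  FIRST(B)={a}
[2] — fixpoint
  FIRST(S)={a,b}  FIRST(A)={b}  FIRST(B)={a}

FIRST(B) = ["a"]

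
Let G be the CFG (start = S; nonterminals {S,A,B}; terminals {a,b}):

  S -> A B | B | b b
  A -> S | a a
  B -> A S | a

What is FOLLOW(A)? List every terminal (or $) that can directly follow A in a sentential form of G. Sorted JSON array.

FIRST iteration:
[1]
  A via A→a a: +{a}
  B via B→A S: +{a}
  S via S→A B: +{a}
  S via S→b b: +{b}
  FIRST[S]={a,b}  FIRST[A]={a}  FIRST[B]={a}
[2]
  A via A→S: +{b}
  B via B→A S: +{b}
  FIRST[S]={a,b}  FIRST[A]={a,b}  FIRST[B]={a,b}
[3] (no change)
  FIRST[S]={a,b}  FIRST[A]={a,b}  FIRST[B]={a,b}

Compute FOLLOW by fixpoint:
FOLLOW(S) := {$}
round 1:
  B→A S: FOLLOW(A) ⊇ FIRST(S) = {a,b}; new: +{a,b}
  S→A B: FOLLOW(B) ⊇ FOLLOW(S) ⊇ {$}; new: +{$}
  FOLLOW(S)={$}  FOLLOW(A)={a,b}  FOLLOW(B)={$}
round 2:
  A→S: FOLLOW(S) ⊇ FOLLOW(A) ⊇ {a,b}; new: +{a,b}
  S→A B: FOLLOW(B) ⊇ FOLLOW(S) ⊇ {$,a,b}; new: +{a,b}
  FOLLOW(S)={$,a,b}  FOLLOW(A)={a,b}  FOLLOW(B)={$,a,b}
round 3: (stable)
  FOLLOW(S)={$,a,b}  FOLLOW(A)={a,b}  FOLLOW(B)={$,a,b}

FOLLOW(A) = ["a", "b"]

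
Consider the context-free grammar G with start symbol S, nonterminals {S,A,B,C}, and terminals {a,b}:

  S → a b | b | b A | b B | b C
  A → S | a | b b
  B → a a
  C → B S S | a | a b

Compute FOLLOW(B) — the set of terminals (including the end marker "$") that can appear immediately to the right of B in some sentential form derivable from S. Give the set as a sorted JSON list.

Compute FIRST by fixpoint:
pass 1:
  A via A→a: +{a}
  A via A→b b: +{b}
  B via B→a a: +{a}
  C via C→B S S: +{a}
  S via S→a b: +{a}
  S via S→b: +{b}
  FIRST(S)={a,b}  FIRST(A)={a,b}  FIRST(B)={a}  FIRST(C)={a}
pass 2: (stable)
  FIRST(S)={a,b}  FIRST(A)={a,b}  FIRST(B)={a}  FIRST(C)={a}

FOLLOW iteration:
seed FOLLOW(S) with $
iter 1:
  C→B S S: FOLLOW(B) ⊇ FIRST(S) = {a,b}; new: +{a,b}
  C→B S S: FOLLOW(S) ⊇ FIRST(S) = {a,b}; new: +{a,b}
  S→b A: FOLLOW(A) ⊇ FOLLOW(S) ⊇ {$,a,b}; new: +{$,a,b}
  S→b B: FOLLOW(B) ⊇ FOLLOW(S) ⊇ {$,a,b}; new: +{$}
  S→b C: FOLLOW(C) ⊇ FOLLOW(S) ⊇ {$,a,b}; new: +{$,a,b}
  S: {$,a,b}  A: {$,a,b}  B: {$,a,b}  C: {$,a,b}
iter 2: (no change)
  S: {$,a,b}  A: {$,a,b}  B: {$,a,b}  C: {$,a,b}

FOLLOW(B) = ["$", "a", "b"]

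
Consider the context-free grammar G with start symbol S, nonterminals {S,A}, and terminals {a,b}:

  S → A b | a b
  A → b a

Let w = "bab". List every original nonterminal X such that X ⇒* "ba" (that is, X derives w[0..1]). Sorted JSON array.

CNF form of G:
  S -> A T0 | T1 T0
  A -> T0 T1
  T0 -> b
  T1 -> a

Fill CYK table bottom-up — only the sub-triangle for w[0..1]:
  [0..0]={T0}  "b"  orig:{}
  [1..1]={T1}  "a"  orig:{}
  [0..1]={A}  "ba"

Original NTs in T[0,1] deriving "ba": ["A"]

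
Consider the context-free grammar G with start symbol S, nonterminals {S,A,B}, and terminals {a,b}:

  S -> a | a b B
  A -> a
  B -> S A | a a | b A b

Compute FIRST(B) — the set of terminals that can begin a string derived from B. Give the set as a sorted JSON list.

FIRST sets, iterate to fixpoint:
iter 1:
  A via A→a: +{a}
  B via B→a a: +{a}
  B via B→b A b: +{b}
  S via S→a: +{a}
  FIRST[S]={a}  FIRST[A]={a}  FIRST[B]={a,b}
iter 2: (stable)
  FIRST[S]={a}  FIRST[A]={a}  FIRST[B]={a,b}

FIRST(B) = ["a", "b"]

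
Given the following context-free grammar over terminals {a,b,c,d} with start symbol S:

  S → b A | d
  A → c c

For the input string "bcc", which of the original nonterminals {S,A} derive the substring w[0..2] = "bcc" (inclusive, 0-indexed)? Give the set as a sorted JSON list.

CNF form of G:
  S -> T1 A | d
  A -> T0 T0
  T0 -> c
  T1 -> b

CYK table (by increasing span) — only the sub-triangle for w[0..2]:
  [0..0]={T1}  "b"  orig:{}
  [1..1]={T0}  "c"  orig:{}
  [2..2]={T0}  "c"  orig:{}
  [0..1]=∅  "bc"
  [1..2]={A}  "cc"
  [0..2]={S}  "bcc"

Original NTs in T[0,2] deriving "bcc": ["S"]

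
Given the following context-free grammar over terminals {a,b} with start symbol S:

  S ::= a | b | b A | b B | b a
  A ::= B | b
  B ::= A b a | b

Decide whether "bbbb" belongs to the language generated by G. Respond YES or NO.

CNF form of G:
  S -> T0 A | T0 B | T0 T1 | a | b
  A -> A X2 | b
  B -> A X3 | b
  T0 -> b
  T1 -> a
  X2 -> T0 T1
  X3 -> T0 T1

Fill CYK table bottom-up:
  T[0,0] 'b' = {A,B,S,T0}  orig:{A,B,S}
  T[1,1] 'b' = {A,B,S,T0}  orig:{A,B,S}
  T[2,2] 'b' = {A,B,S,T0}  orig:{A,B,S}
  T[3,3] 'b' = {A,B,S,T0}  orig:{A,B,S}
  T[0,1] 'bb' = {S}
  T[1,2] 'bb' = {S}
  T[2,3] 'bb' = {S}
  T[0,2] 'bbb' = ∅
  T[1,3] 'bbb' = ∅
  T[0,3] 'bbbb' = ∅

S ∉ T[0,3] ⇒ NO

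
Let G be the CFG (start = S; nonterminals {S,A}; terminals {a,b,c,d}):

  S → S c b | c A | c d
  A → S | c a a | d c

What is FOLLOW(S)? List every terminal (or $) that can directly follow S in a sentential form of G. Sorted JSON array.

Compute FIRST by fixpoint:
[1]
  A via A→c a a: +{c}
  A via A→d c: +{d}
  S via S→c A: +{c}
  S: {c}  A: {c,d}
[2] (stable)
  S: {c}  A: {c,d}

Compute FOLLOW by fixpoint:
FOLLOW(S) := {$}
iter 1:
  S→S c b: FOLLOW(S) ⊇ FIRST(c) = {c}; new: +{c}
  S→c A: FOLLOW(A) ⊇ FOLLOW(S) ⊇ {$,c}; new: +{$,c}
  FOLLOW[S]={$,c}  FOLLOW[A]={$,c}
iter 2: done
  FOLLOW[S]={$,c}  FOLLOW[A]={$,c}

FOLLOW(S) = ["$", "c"]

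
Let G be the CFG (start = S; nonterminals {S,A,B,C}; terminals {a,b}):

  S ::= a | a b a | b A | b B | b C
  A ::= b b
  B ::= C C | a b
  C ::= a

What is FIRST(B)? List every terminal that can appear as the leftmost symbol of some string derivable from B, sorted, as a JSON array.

FIRST sets, iterate to fixpoint:
round 1:
  A via A→b b: +{b}
  B via B→a b: +{a}
  C via C→a: +{a}
  S via S→a: +{a}
  S via S→b A: +{b}
  FIRST(S)={a,b}  FIRST(A)={b}  FIRST(B)={a}  FIRST(C)={a}
round 2: (stable)
  FIRST(S)={a,b}  FIRST(A)={b}  FIRST(B)={a}  FIRST(C)={a}

FIRST(B) = ["a"]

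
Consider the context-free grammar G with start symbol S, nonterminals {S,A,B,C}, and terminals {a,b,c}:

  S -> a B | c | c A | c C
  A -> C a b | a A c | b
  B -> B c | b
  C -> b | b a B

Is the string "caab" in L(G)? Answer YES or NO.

Convert to CNF:
  S -> T0 B | T2 A | T2 C | c
  A -> C X3 | T0 X4 | b
  B -> B T2 | b
  C -> T1 X5 | b
  T0 -> a
  T1 -> b
  T2 -> c
  X3 -> T0 T1
  X4 -> A T2
  X5 -> T0 B

Fill CYK table bottom-up:
  [0..0]={S,T2}  "c"  orig:{S}
  [1..1]={T0}  "a"  orig:{}
  [2..2]={T0}  "a"  orig:{}
  [3..3]={A,B,C,T1}  "b"  orig:{A,B,C}
  [0..1]=∅  "ca"
  [1..2]=∅  "aa"
  [2..3]={S,X3,X5}  "ab"  orig:{S}
  [0..2]=∅  "caa"
  [1..3]=∅  "aab"
  [0..3]=∅  "caab"

S ∉ T[0,3] ⇒ NO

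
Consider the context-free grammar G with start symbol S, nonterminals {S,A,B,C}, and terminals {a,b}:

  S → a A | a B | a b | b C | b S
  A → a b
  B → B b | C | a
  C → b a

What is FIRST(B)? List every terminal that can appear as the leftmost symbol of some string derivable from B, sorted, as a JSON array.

FIRST sets, iterate to fixpoint:
pass 1:
  A via A→a b: +{a}
  B via B→a: +{a}
  C via C→b a: +{b}
  S via S→a A: +{a}
  S via S→b C: +{b}
  S: {a,b}  A: {a}  B: {a}  C: {b}
pass 2:
  B via B→C: +{b}
  S: {a,b}  A: {a}  B: {a,b}  C: {b}
pass 3: (stable)
  S: {a,b}  A: {a}  B: {a,b}  C: {b}

FIRST(B) = ["a", "b"]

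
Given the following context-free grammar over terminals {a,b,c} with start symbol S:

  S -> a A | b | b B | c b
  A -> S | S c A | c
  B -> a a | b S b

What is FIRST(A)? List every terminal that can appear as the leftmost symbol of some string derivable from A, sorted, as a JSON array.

FIRST iteration:
[1]
  A via A→c: +{c}
  B via B→a a: +{a}
  B via B→b S b: +{b}
  S via S→a A: +{a}
  S via S→b: +{b}
  S via S→c b: +{c}
  FIRST[S]={a,b,c}  FIRST[A]={c}  FIRST[B]={a,b}
[2]
  A via A→S: +{a,b}
  FIRST[S]={a,b,c}  FIRST[A]={a,b,c}  FIRST[B]={a,b}
[3] (no change)
  FIRST[S]={a,b,c}  FIRST[A]={a,b,c}  FIRST[B]={a,b}

FIRST(A) = ["a", "b", "c"]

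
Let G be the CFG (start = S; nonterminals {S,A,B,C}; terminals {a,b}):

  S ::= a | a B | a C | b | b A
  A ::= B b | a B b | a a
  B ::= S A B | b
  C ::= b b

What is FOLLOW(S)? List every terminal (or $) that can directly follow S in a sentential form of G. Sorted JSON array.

FIRST sets, iterate to fixpoint:
[1]
  A via A→a B b: +{a}
  B via B→b: +{b}
  C via C→b b: +{b}
  S via S→a: +{a}
  S via S→b: +{b}
  FIRST[S]={a,b}  FIRST[A]={a}  FIRST[B]={b}  FIRST[C]={b}
[2]
  A via A→B b: +{b}
  B via B→S A B: +{a}
  FIRST[S]={a,b}  FIRST[A]={a,b}  FIRST[B]={a,b}  FIRST[C]={b}
[3] — fixpoint
  FIRST[S]={a,b}  FIRST[A]={a,b}  FIRST[B]={a,b}  FIRST[C]={b}

FOLLOW sets:
initialize: $ ∈ FOLLOW(S)
round 1:
  A→B b: FOLLOW(B) ⊇ FIRST(b) = {b}; new: +{b}
  B→S A B: FOLLOW(S) ⊇ FIRST(A) = {a,b}; new: +{a,b}
  B→S A B: FOLLOW(A) ⊇ FIRST(B) = {a,b}; new: +{a,b}
  S→a B: FOLLOW(B) ⊇ FOLLOW(S) ⊇ {$,a,b}; new: +{$,a}
  S→a C: FOLLOW(C) ⊇ FOLLOW(S) ⊇ {$,a,b}; new: +{$,a,b}
  S→b A: FOLLOW(A) ⊇ FOLLOW(S) ⊇ {$,a,b}; new: +{$}
  FOLLOW[S]={$,a,b}  FOLLOW[A]={$,a,b}  FOLLOW[B]={$,a,b}  FOLLOW[C]={$,a,b}
round 2: — fixpoint
  FOLLOW[S]={$,a,b}  FOLLOW[A]={$,a,b}  FOLLOW[B]={$,a,b}  FOLLOW[C]={$,a,b}

FOLLOW(S) = ["$", "a", "b"]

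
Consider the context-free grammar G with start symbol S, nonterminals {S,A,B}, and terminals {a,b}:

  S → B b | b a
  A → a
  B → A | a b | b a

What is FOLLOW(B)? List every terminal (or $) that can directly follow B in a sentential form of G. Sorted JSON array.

FIRST sets, iterate to fixpoint:
[1]
  A via A→a: +{a}
  B via B→A: +{a}
  B via B→b a: +{b}
  S via S→B b: +{a,b}
  FIRST[S]={a,b}  FIRST[A]={a}  FIRST[B]={a,b}
[2] (stable)
  FIRST[S]={a,b}  FIRST[A]={a}  FIRST[B]={a,b}

FOLLOW sets:
initialize: $ ∈ FOLLOW(S)
[1]
  S→B b: FOLLOW(B) ⊇ FIRST(b) = {b}; new: +{b}
  FOLLOW(S)={$}  FOLLOW(A)={}  FOLLOW(B)={b}
[2]
  B→A: FOLLOW(A) ⊇ FOLLOW(B) ⊇ {b}; new: +{b}
  FOLLOW(S)={$}  FOLLOW(A)={b}  FOLLOW(B)={b}
[3] — fixpoint
  FOLLOW(S)={$}  FOLLOW(A)={b}  FOLLOW(B)={b}

FOLLOW(B) = ["b"]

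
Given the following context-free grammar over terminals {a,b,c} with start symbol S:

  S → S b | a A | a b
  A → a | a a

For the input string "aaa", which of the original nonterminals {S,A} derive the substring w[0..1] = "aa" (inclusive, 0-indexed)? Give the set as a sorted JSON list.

CNF form of G:
  S -> S T1 | T0 A | T0 T1
  A -> T0 T0 | a
  T0 -> a
  T1 -> b

Fill CYK table bottom-up — only the sub-triangle for w[0..1]:
  cell(0,0) a: {A,T0}  orig:{A}
  cell(1,1) a: {A,T0}  orig:{A}
  cell(0,1) aa: {A,S}

Original NTs in T[0,1] deriving "aa": ["A", "S"]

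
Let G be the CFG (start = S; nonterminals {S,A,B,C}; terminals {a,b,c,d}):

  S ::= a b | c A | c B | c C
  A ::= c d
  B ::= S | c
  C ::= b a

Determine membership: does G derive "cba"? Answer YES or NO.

CNF form of G:
  S -> T0 A | T0 B | T0 C | T2 T3
  A -> T0 T1
  B -> T0 A | T0 B | T0 C | T2 T3 | c
  C -> T3 T2
  T0 -> c
  T1 -> d
  T2 -> a
  T3 -> b

CYK table (by increasing span):
  T[0,0] 'c' = {B,T0}  orig:{B}
  T[1,1] 'b' = {T3}  orig:{}
  T[2,2] 'a' = {T2}  orig:{}
  T[0,1] 'cb' = ∅
  T[1,2] 'ba' = {C}
  T[0,2] 'cba' = {B,S}

S ∈ T[0,2] ⇒ YES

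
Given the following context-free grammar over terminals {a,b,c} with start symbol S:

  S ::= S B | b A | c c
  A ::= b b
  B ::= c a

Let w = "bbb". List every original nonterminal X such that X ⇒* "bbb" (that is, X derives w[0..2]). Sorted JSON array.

CNF form of G:
  S -> S B | T0 A | T1 T1
  A -> T0 T0
  B -> T1 T2
  T0 -> b
  T1 -> c
  T2 -> a

CYK fill (cells [i..j] with 0 ≤ i ≤ j ≤ 2 only):
  T[0,0] 'b' = {T0}  orig:{}
  T[1,1] 'b' = {T0}  orig:{}
  T[2,2] 'b' = {T0}  orig:{}
  T[0,1] 'bb' = {A}
  T[1,2] 'bb' = {A}
  T[0,2] 'bbb' = {S}

Original NTs in T[0,2] deriving "bbb": ["S"]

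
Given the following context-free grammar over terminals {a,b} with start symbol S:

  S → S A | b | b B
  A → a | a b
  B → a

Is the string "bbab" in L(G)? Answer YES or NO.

CNF form of G:
  S -> S A | T1 B | b
  A -> T0 T1 | a
  B -> a
  T0 -> a
  T1 -> b

Fill CYK table bottom-up:
  cell(0,0) b: {S,T1}  orig:{S}
  cell(1,1) b: {S,T1}  orig:{S}
  cell(2,2) a: {A,B,T0}  orig:{A,B}
  cell(3,3) b: {S,T1}  orig:{S}
  cell(0,1) bb: ∅
  cell(1,2) ba: {S}
  cell(2,3) ab: {A}
  cell(0,2) bba: ∅
  cell(1,3) bab: {S}
  cell(0,3) bbab: ∅

S ∉ T[0,3] ⇒ NO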